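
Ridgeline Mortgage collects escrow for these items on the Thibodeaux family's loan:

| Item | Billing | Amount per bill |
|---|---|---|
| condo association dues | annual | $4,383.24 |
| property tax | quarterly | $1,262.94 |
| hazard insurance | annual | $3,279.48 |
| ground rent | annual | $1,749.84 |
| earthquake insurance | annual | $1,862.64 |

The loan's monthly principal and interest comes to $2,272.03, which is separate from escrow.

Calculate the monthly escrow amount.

$1,360.58

Condo association dues: $4,383.24 annually
Property tax: $1,262.94 × 4 = $5,051.76 annually
Hazard insurance: $3,279.48 annually
Ground rent: $1,749.84 annually
Earthquake insurance: $1,862.64 annually
Annual escrow total = $16,326.96
Per month = $16,326.96 ÷ 12 = $1,360.58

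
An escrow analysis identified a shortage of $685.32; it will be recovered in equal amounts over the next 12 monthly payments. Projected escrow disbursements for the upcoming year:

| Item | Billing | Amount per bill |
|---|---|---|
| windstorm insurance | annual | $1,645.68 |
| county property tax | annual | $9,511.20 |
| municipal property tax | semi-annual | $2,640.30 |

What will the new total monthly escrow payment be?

Windstorm insurance — $1,645.68 annually
County property tax — $9,511.20 annually
Municipal property tax — $2,640.30 × 2 = $5,280.60 annually
Yearly total = $1,645.68 + $9,511.20 + $5,280.60 = $16,437.48
Per month = $16,437.48 / 12 = $1,369.79
Monthly shortage recovery: $685.32 / 12 = $57.11
New monthly escrow = $1,369.79 + $57.11 = $1,426.90

$1,426.90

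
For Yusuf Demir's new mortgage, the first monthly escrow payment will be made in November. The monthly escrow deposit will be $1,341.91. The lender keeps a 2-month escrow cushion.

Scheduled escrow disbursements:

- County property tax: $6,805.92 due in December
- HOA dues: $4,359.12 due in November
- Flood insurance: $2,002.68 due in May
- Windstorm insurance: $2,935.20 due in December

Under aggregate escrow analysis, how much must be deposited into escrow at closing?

$14,100.24

Cushion = 2 × $1,341.91 = $2,683.82
Trial balance (start $0, +$1,341.91 each month, − disbursements):
  Nov: +$1,341.91 − $4,359.12 → -$3,017.21
  Dec: +$1,341.91 − $9,741.12 → -$11,416.42
  Jan: +$1,341.91 → -$10,074.51
  Feb: +$1,341.91 → -$8,732.60
  Mar: +$1,341.91 → -$7,390.69
  Apr: +$1,341.91 → -$6,048.78
  May: +$1,341.91 − $2,002.68 → -$6,709.55
  Jun: +$1,341.91 → -$5,367.64
  Jul: +$1,341.91 → -$4,025.73
  Aug: +$1,341.91 → -$2,683.82
  Sep: +$1,341.91 → -$1,341.91
  Oct: +$1,341.91 → $0.00
Lowest trial balance = -$11,416.42 (Dec)
Initial deposit = cushion − low point = $2,683.82 − (-$11,416.42) = $14,100.24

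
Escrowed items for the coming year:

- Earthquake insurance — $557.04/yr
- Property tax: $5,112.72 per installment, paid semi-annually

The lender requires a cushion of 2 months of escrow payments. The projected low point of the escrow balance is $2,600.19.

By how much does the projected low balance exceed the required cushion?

Earthquake insurance — $557.04
Property tax — $5,112.72 × 2 = $10,225.44
Total per year = $557.04 + $10,225.44 = $10,782.48
Monthly escrow = $10,782.48 ÷ 12 = $898.54
Required reserve = 2 × $898.54 = $1,797.08
Excess over cushion: $2,600.19 − $1,797.08 = $803.11

$803.11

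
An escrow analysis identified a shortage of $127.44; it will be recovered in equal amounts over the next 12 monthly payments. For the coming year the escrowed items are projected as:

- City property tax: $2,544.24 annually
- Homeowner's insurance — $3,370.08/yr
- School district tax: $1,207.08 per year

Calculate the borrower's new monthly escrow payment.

$604.07

City property tax: $2,544.24 annually
Homeowner's insurance: $3,370.08 annually
School district tax: $1,207.08 annually
Total annual escrow = $2,544.24 + $3,370.08 + $1,207.08 = $7,121.40
Per month = $7,121.40 / 12 = $593.45
Shortage spread = $127.44 ÷ 12 = $10.62/mo
New monthly escrow = $593.45 + $10.62 = $604.07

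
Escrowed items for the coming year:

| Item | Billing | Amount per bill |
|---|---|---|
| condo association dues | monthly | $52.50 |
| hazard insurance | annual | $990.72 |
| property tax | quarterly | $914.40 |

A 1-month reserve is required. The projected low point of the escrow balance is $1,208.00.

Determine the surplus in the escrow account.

Condo association dues: $52.50 × 12 = $630.00
Hazard insurance: $990.72
Property tax: $914.40 × 4 = $3,657.60
Total annual escrow = $5,278.32
Monthly escrow = $5,278.32 ÷ 12 = $439.86
Required reserve = 1 × $439.86 = $439.86
Surplus = $1,208.00 − $439.86 = $768.14

$768.14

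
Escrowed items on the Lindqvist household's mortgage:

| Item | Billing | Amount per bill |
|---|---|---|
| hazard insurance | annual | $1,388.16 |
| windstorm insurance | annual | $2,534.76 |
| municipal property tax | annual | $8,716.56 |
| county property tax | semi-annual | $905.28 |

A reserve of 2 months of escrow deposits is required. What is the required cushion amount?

$2,408.34

Hazard insurance — $1,388.16 annually
Windstorm insurance — $2,534.76 annually
Municipal property tax — $8,716.56 annually
County property tax — $905.28 × 2 = $1,810.56 annually
Total per year = $14,450.04
Per month = $14,450.04 ÷ 12 = $1,204.17
Reserve = 2 × $1,204.17 = $2,408.34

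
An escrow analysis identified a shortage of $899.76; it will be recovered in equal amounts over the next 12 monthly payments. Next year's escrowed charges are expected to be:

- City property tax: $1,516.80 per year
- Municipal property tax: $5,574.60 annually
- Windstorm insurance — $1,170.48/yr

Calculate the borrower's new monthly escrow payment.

$763.47

City property tax: $1,516.80/yr
Municipal property tax: $5,574.60/yr
Windstorm insurance: $1,170.48/yr
Total annual escrow = $1,516.80 + $5,574.60 + $1,170.48 = $8,261.88
Per month = $8,261.88 / 12 = $688.49
Shortage spread = $899.76 / 12 = $74.98/mo
New monthly escrow = $688.49 + $74.98 = $763.47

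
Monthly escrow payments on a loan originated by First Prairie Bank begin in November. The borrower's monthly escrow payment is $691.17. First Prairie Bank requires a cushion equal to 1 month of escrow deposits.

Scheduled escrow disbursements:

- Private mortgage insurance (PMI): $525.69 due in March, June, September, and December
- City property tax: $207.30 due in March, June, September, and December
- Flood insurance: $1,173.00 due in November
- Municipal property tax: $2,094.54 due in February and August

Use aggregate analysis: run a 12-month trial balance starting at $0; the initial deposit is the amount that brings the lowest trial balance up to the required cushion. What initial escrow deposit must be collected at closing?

$1,968.84

Cushion = 1 × $691.17 = $691.17
Trial balance (start $0, +$691.17 each month, − disbursements):
  Nov: +$691.17 − $1,173.00 → -$481.83
  Dec: +$691.17 − $732.99 → -$523.65
  Jan: +$691.17 → $167.52
  Feb: +$691.17 − $2,094.54 → -$1,235.85
  Mar: +$691.17 − $732.99 → -$1,277.67
  Apr: +$691.17 → -$586.50
  May: +$691.17 → $104.67
  Jun: +$691.17 − $732.99 → $62.85
  Jul: +$691.17 → $754.02
  Aug: +$691.17 − $2,094.54 → -$649.35
  Sep: +$691.17 − $732.99 → -$691.17
  Oct: +$691.17 → $0.00
Lowest trial balance = -$1,277.67 (Mar)
Initial deposit = cushion − low point = $691.17 − (-$1,277.67) = $1,968.84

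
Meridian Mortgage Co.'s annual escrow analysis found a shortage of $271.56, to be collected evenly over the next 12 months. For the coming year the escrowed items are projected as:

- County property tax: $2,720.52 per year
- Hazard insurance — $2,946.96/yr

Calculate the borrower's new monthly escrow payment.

$494.92

County property tax — $2,720.52/yr
Hazard insurance — $2,946.96/yr
Total per year = $2,720.52 + $2,946.96 = $5,667.48
Base monthly escrow = $5,667.48 / 12 = $472.29
Shortage per month = $271.56 ÷ 12 = $22.63
New monthly escrow = $472.29 + $22.63 = $494.92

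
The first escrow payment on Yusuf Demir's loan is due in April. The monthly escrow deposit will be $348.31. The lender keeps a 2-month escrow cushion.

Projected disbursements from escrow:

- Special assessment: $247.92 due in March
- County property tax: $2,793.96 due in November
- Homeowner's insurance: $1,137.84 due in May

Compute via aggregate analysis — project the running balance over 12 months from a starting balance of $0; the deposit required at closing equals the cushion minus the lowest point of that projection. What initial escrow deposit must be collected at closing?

$1,841.94

Cushion = 2 × $348.31 = $696.62
Trial balance (start $0, +$348.31 each month, − disbursements):
  Apr: +$348.31 → $348.31
  May: +$348.31 − $1,137.84 → -$441.22
  Jun: +$348.31 → -$92.91
  Jul: +$348.31 → $255.40
  Aug: +$348.31 → $603.71
  Sep: +$348.31 → $952.02
  Oct: +$348.31 → $1,300.33
  Nov: +$348.31 − $2,793.96 → -$1,145.32
  Dec: +$348.31 → -$797.01
  Jan: +$348.31 → -$448.70
  Feb: +$348.31 → -$100.39
  Mar: +$348.31 − $247.92 → $0.00
Lowest trial balance = -$1,145.32 (Nov)
Initial deposit = cushion − low point = $696.62 − (-$1,145.32) = $1,841.94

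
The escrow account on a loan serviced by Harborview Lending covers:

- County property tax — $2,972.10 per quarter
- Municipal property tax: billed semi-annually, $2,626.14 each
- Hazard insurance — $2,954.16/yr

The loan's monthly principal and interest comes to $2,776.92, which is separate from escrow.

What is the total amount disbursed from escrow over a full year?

County property tax = $2,972.10 × 4 = $11,888.40 per year
Municipal property tax = $2,626.14 × 2 = $5,252.28 per year
Hazard insurance = $2,954.16 per year
Total annual escrow = $11,888.40 + $5,252.28 + $2,954.16 = $20,094.84

$20,094.84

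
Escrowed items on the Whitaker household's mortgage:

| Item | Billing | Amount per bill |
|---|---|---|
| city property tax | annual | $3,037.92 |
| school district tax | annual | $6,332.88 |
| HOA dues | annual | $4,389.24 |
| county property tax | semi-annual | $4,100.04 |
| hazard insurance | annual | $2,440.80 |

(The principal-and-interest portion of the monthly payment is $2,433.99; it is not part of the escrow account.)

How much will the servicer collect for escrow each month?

City property tax — $3,037.92/yr
School district tax — $6,332.88/yr
HOA dues — $4,389.24/yr
County property tax — $4,100.04 × 2 = $8,200.08/yr
Hazard insurance — $2,440.80/yr
Total annual escrow = $3,037.92 + $6,332.88 + $4,389.24 + $8,200.08 + $2,440.80 = $24,400.92
Base monthly escrow = $24,400.92 / 12 = $2,033.41

$2,033.41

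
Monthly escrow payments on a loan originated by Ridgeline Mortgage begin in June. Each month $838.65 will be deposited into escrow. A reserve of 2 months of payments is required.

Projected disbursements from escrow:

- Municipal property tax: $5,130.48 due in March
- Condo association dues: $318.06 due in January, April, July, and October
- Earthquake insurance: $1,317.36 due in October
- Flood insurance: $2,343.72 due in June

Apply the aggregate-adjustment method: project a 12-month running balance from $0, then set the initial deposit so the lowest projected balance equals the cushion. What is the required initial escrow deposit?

$3,182.37

Cushion = 2 × $838.65 = $1,677.30
Trial balance (start $0, +$838.65 each month, − disbursements):
  Jun: +$838.65 − $2,343.72 → -$1,505.07
  Jul: +$838.65 − $318.06 → -$984.48
  Aug: +$838.65 → -$145.83
  Sep: +$838.65 → $692.82
  Oct: +$838.65 − $1,635.42 → -$103.95
  Nov: +$838.65 → $734.70
  Dec: +$838.65 → $1,573.35
  Jan: +$838.65 − $318.06 → $2,093.94
  Feb: +$838.65 → $2,932.59
  Mar: +$838.65 − $5,130.48 → -$1,359.24
  Apr: +$838.65 − $318.06 → -$838.65
  May: +$838.65 → $0.00
Lowest trial balance = -$1,505.07 (Jun)
Initial deposit = cushion − low point = $1,677.30 − (-$1,505.07) = $3,182.37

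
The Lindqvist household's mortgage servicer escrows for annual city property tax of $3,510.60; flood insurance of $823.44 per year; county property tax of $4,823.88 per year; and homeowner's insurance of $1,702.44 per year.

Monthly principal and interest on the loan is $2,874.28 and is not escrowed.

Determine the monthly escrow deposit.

$905.03

City property tax: $3,510.60 annually
Flood insurance: $823.44 annually
County property tax: $4,823.88 annually
Homeowner's insurance: $1,702.44 annually
Yearly total = $10,860.36
Monthly escrow = $10,860.36 / 12 = $905.03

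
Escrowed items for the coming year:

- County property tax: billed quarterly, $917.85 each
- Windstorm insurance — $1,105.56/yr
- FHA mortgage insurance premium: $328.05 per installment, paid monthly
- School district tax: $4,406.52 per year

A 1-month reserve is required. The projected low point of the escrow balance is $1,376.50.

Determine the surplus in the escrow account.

County property tax — $917.85 × 4 = $3,671.40 annually
Windstorm insurance — $1,105.56 annually
FHA mortgage insurance premium — $328.05 × 12 = $3,936.60 annually
School district tax — $4,406.52 annually
Total annual escrow = $13,120.08
Monthly = $13,120.08 / 12 = $1,093.34
Required cushion = 1 × $1,093.34 = $1,093.34
Excess over cushion: $1,376.50 − $1,093.34 = $283.16

$283.16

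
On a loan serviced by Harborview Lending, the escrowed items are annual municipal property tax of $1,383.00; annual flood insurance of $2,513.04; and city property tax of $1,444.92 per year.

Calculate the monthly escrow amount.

Municipal property tax — $1,383.00 annually
Flood insurance — $2,513.04 annually
City property tax — $1,444.92 annually
Annual escrow total = $1,383.00 + $2,513.04 + $1,444.92 = $5,340.96
Monthly escrow = $5,340.96 / 12 = $445.08

$445.08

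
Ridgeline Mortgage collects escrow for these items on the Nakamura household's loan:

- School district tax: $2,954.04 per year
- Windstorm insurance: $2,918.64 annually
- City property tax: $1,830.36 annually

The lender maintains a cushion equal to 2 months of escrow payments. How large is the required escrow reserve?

$1,283.84

School district tax = $2,954.04
Windstorm insurance = $2,918.64
City property tax = $1,830.36
Total annual escrow = $2,954.04 + $2,918.64 + $1,830.36 = $7,703.04
Monthly escrow = $7,703.04 ÷ 12 = $641.92
Cushion = 2 × $641.92 = $1,283.84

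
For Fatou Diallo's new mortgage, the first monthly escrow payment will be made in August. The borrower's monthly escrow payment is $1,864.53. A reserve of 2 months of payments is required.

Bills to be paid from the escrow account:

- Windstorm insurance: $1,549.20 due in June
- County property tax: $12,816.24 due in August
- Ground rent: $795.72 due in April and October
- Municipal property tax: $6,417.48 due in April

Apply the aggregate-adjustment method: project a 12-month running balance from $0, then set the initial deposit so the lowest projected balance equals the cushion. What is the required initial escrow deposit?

$14,680.77

Cushion = 2 × $1,864.53 = $3,729.06
Trial balance (start $0, +$1,864.53 each month, − disbursements):
  Aug: +$1,864.53 − $12,816.24 → -$10,951.71
  Sep: +$1,864.53 → -$9,087.18
  Oct: +$1,864.53 − $795.72 → -$8,018.37
  Nov: +$1,864.53 → -$6,153.84
  Dec: +$1,864.53 → -$4,289.31
  Jan: +$1,864.53 → -$2,424.78
  Feb: +$1,864.53 → -$560.25
  Mar: +$1,864.53 → $1,304.28
  Apr: +$1,864.53 − $7,213.20 → -$4,044.39
  May: +$1,864.53 → -$2,179.86
  Jun: +$1,864.53 − $1,549.20 → -$1,864.53
  Jul: +$1,864.53 → $0.00
Lowest trial balance = -$10,951.71 (Aug)
Initial deposit = cushion − low point = $3,729.06 − (-$10,951.71) = $14,680.77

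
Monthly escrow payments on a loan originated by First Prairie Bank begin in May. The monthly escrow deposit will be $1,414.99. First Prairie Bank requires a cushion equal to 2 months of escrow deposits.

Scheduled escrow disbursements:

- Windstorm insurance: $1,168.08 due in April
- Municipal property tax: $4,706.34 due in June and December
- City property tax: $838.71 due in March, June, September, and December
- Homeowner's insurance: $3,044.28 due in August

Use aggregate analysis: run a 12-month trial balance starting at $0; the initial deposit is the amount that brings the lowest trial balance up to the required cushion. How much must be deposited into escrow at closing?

$6,483.15

Cushion = 2 × $1,414.99 = $2,829.98
Trial balance (start $0, +$1,414.99 each month, − disbursements):
  May: +$1,414.99 → $1,414.99
  Jun: +$1,414.99 − $5,545.05 → -$2,715.07
  Jul: +$1,414.99 → -$1,300.08
  Aug: +$1,414.99 − $3,044.28 → -$2,929.37
  Sep: +$1,414.99 − $838.71 → -$2,353.09
  Oct: +$1,414.99 → -$938.10
  Nov: +$1,414.99 → $476.89
  Dec: +$1,414.99 − $5,545.05 → -$3,653.17
  Jan: +$1,414.99 → -$2,238.18
  Feb: +$1,414.99 → -$823.19
  Mar: +$1,414.99 − $838.71 → -$246.91
  Apr: +$1,414.99 − $1,168.08 → $0.00
Lowest trial balance = -$3,653.17 (Dec)
Initial deposit = cushion − low point = $2,829.98 − (-$3,653.17) = $6,483.15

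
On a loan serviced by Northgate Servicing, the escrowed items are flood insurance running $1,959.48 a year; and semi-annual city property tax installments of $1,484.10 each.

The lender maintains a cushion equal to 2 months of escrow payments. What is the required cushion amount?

$821.28

Flood insurance = $1,959.48 per year
City property tax = $1,484.10 × 2 = $2,968.20 per year
Yearly total = $1,959.48 + $2,968.20 = $4,927.68
Per month = $4,927.68 ÷ 12 = $410.64
Reserve = 2 × $410.64 = $821.28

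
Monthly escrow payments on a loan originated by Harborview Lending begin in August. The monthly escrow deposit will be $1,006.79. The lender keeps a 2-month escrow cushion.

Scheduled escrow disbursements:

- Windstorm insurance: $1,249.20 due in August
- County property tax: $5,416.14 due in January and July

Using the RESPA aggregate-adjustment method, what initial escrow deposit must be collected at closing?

$2,638.18

Cushion = 2 × $1,006.79 = $2,013.58
Trial balance (start $0, +$1,006.79 each month, − disbursements):
  Aug: +$1,006.79 − $1,249.20 → -$242.41
  Sep: +$1,006.79 → $764.38
  Oct: +$1,006.79 → $1,771.17
  Nov: +$1,006.79 → $2,777.96
  Dec: +$1,006.79 → $3,784.75
  Jan: +$1,006.79 − $5,416.14 → -$624.60
  Feb: +$1,006.79 → $382.19
  Mar: +$1,006.79 → $1,388.98
  Apr: +$1,006.79 → $2,395.77
  May: +$1,006.79 → $3,402.56
  Jun: +$1,006.79 → $4,409.35
  Jul: +$1,006.79 − $5,416.14 → $0.00
Lowest trial balance = -$624.60 (Jan)
Initial deposit = cushion − low point = $2,013.58 − (-$624.60) = $2,638.18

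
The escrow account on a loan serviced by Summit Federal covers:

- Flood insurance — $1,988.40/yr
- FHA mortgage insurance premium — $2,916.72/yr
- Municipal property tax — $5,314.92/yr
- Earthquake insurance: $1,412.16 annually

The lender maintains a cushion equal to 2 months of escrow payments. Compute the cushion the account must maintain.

$1,938.70

Flood insurance: $1,988.40 annually
FHA mortgage insurance premium: $2,916.72 annually
Municipal property tax: $5,314.92 annually
Earthquake insurance: $1,412.16 annually
Total per year = $11,632.20
Base monthly escrow = $11,632.20 / 12 = $969.35
Required cushion = 2 × $969.35 = $1,938.70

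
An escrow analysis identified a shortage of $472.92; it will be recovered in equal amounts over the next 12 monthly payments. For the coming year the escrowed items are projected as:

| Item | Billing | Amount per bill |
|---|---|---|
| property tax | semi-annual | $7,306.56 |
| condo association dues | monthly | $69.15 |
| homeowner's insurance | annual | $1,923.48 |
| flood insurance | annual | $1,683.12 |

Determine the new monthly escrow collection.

$1,626.87

Property tax — $7,306.56 × 2 = $14,613.12 per year
Condo association dues — $69.15 × 12 = $829.80 per year
Homeowner's insurance — $1,923.48 per year
Flood insurance — $1,683.12 per year
Annual escrow total = $14,613.12 + $829.80 + $1,923.48 + $1,683.12 = $19,049.52
Base monthly escrow = $19,049.52 / 12 = $1,587.46
Shortage spread = $472.92 ÷ 12 = $39.41/mo
Adjusted monthly = $1,587.46 + $39.41 = $1,626.87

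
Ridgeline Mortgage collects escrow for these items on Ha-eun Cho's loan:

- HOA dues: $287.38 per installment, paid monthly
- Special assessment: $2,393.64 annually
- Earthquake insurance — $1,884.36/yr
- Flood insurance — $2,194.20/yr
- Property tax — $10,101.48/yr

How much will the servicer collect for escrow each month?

HOA dues = $287.38 × 12 = $3,448.56 annually
Special assessment = $2,393.64 annually
Earthquake insurance = $1,884.36 annually
Flood insurance = $2,194.20 annually
Property tax = $10,101.48 annually
Combined annual = $3,448.56 + $2,393.64 + $1,884.36 + $2,194.20 + $10,101.48 = $20,022.24
Base monthly escrow = $20,022.24 / 12 = $1,668.52

$1,668.52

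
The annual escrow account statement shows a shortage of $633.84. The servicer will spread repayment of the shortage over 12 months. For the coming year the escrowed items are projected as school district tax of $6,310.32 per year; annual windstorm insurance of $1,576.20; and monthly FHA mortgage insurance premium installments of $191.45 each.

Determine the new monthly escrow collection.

$901.48

School district tax = $6,310.32 annually
Windstorm insurance = $1,576.20 annually
FHA mortgage insurance premium = $191.45 × 12 = $2,297.40 annually
Yearly total = $10,183.92
Monthly = $10,183.92 / 12 = $848.66
Monthly shortage recovery: $633.84 / 12 = $52.82
New monthly escrow = $848.66 + $52.82 = $901.48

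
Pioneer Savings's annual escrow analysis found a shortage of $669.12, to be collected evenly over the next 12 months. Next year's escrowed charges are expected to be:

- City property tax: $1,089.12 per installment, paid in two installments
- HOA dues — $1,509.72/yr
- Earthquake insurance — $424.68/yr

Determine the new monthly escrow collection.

$398.48

City property tax — $1,089.12 × 2 = $2,178.24/yr
HOA dues — $1,509.72/yr
Earthquake insurance — $424.68/yr
Yearly total = $2,178.24 + $1,509.72 + $424.68 = $4,112.64
Per month = $4,112.64 / 12 = $342.72
Monthly shortage recovery: $669.12 / 12 = $55.76
Adjusted monthly = $342.72 + $55.76 = $398.48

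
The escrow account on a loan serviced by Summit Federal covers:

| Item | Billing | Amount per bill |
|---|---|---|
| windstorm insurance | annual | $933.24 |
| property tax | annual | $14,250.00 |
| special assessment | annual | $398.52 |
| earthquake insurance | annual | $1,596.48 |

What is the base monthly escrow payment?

$1,431.52

Windstorm insurance = $933.24 annually
Property tax = $14,250.00 annually
Special assessment = $398.52 annually
Earthquake insurance = $1,596.48 annually
Yearly total = $933.24 + $14,250.00 + $398.52 + $1,596.48 = $17,178.24
Monthly = $17,178.24 / 12 = $1,431.52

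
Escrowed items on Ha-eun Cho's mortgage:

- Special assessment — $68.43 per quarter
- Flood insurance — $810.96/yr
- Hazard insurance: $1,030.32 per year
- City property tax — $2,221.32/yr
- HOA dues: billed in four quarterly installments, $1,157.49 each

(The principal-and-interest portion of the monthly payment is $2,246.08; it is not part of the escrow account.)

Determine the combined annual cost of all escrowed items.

$8,966.28

Special assessment — $68.43 × 4 = $273.72
Flood insurance — $810.96
Hazard insurance — $1,030.32
City property tax — $2,221.32
HOA dues — $1,157.49 × 4 = $4,629.96
Yearly total = $273.72 + $810.96 + $1,030.32 + $2,221.32 + $4,629.96 = $8,966.28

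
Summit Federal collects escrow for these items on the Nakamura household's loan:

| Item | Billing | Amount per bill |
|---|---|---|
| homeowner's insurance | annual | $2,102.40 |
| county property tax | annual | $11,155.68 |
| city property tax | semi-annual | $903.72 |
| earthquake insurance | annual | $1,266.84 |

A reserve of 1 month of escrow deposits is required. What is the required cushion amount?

Homeowner's insurance: $2,102.40/yr
County property tax: $11,155.68/yr
City property tax: $903.72 × 2 = $1,807.44/yr
Earthquake insurance: $1,266.84/yr
Yearly total = $2,102.40 + $11,155.68 + $1,807.44 + $1,266.84 = $16,332.36
Monthly escrow = $16,332.36 ÷ 12 = $1,361.03
Reserve = 1 × $1,361.03 = $1,361.03

$1,361.03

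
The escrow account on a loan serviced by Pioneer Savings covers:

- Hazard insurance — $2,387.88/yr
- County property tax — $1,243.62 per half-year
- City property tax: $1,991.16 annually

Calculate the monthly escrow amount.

Hazard insurance = $2,387.88
County property tax = $1,243.62 × 2 = $2,487.24
City property tax = $1,991.16
Total per year = $2,387.88 + $2,487.24 + $1,991.16 = $6,866.28
Monthly = $6,866.28 ÷ 12 = $572.19

$572.19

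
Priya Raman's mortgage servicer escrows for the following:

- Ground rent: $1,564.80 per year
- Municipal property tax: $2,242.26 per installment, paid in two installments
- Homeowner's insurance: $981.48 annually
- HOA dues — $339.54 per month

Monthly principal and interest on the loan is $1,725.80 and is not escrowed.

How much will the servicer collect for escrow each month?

$925.44

Ground rent = $1,564.80/yr
Municipal property tax = $2,242.26 × 2 = $4,484.52/yr
Homeowner's insurance = $981.48/yr
HOA dues = $339.54 × 12 = $4,074.48/yr
Yearly total = $1,564.80 + $4,484.52 + $981.48 + $4,074.48 = $11,105.28
Base monthly escrow = $11,105.28 ÷ 12 = $925.44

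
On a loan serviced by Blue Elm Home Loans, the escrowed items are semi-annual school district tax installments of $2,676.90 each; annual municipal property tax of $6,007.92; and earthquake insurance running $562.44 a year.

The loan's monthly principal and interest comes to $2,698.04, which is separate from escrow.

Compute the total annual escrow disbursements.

School district tax — $2,676.90 × 2 = $5,353.80
Municipal property tax — $6,007.92
Earthquake insurance — $562.44
Combined annual = $11,924.16

$11,924.16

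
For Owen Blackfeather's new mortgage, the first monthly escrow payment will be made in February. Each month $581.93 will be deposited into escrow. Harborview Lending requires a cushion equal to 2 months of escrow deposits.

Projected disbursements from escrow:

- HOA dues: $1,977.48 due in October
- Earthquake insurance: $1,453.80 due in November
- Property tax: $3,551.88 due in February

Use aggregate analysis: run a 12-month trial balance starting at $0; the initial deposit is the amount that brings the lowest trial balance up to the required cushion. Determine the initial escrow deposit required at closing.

Cushion = 2 × $581.93 = $1,163.86
Trial balance (start $0, +$581.93 each month, − disbursements):
  Feb: +$581.93 − $3,551.88 → -$2,969.95
  Mar: +$581.93 → -$2,388.02
  Apr: +$581.93 → -$1,806.09
  May: +$581.93 → -$1,224.16
  Jun: +$581.93 → -$642.23
  Jul: +$581.93 → -$60.30
  Aug: +$581.93 → $521.63
  Sep: +$581.93 → $1,103.56
  Oct: +$581.93 − $1,977.48 → -$291.99
  Nov: +$581.93 − $1,453.80 → -$1,163.86
  Dec: +$581.93 → -$581.93
  Jan: +$581.93 → $0.00
Lowest trial balance = -$2,969.95 (Feb)
Initial deposit = cushion − low point = $1,163.86 − (-$2,969.95) = $4,133.81

$4,133.81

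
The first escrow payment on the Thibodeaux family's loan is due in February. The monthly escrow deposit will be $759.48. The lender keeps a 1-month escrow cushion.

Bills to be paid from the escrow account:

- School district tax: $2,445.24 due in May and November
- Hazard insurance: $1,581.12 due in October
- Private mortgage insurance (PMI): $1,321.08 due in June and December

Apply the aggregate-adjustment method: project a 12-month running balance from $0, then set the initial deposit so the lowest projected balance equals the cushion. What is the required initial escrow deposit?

Cushion = 1 × $759.48 = $759.48
Trial balance (start $0, +$759.48 each month, − disbursements):
  Feb: +$759.48 → $759.48
  Mar: +$759.48 → $1,518.96
  Apr: +$759.48 → $2,278.44
  May: +$759.48 − $2,445.24 → $592.68
  Jun: +$759.48 − $1,321.08 → $31.08
  Jul: +$759.48 → $790.56
  Aug: +$759.48 → $1,550.04
  Sep: +$759.48 → $2,309.52
  Oct: +$759.48 − $1,581.12 → $1,487.88
  Nov: +$759.48 − $2,445.24 → -$197.88
  Dec: +$759.48 − $1,321.08 → -$759.48
  Jan: +$759.48 → $0.00
Lowest trial balance = -$759.48 (Dec)
Initial deposit = cushion − low point = $759.48 − (-$759.48) = $1,518.96

$1,518.96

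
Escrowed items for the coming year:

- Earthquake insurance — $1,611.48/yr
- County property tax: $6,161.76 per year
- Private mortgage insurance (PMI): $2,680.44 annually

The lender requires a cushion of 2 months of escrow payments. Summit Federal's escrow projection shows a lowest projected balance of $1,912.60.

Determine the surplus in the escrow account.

Earthquake insurance: $1,611.48 per year
County property tax: $6,161.76 per year
Private mortgage insurance (PMI): $2,680.44 per year
Total annual escrow = $1,611.48 + $6,161.76 + $2,680.44 = $10,453.68
Monthly escrow = $10,453.68 ÷ 12 = $871.14
Cushion = 2 × $871.14 = $1,742.28
Surplus = $1,912.60 − $1,742.28 = $170.32

$170.32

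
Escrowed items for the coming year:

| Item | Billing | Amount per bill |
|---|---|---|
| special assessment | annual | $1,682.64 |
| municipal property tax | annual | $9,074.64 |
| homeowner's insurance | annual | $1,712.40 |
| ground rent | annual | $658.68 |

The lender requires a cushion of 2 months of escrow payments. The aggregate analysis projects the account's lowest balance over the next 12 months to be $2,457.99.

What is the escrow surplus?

Special assessment = $1,682.64
Municipal property tax = $9,074.64
Homeowner's insurance = $1,712.40
Ground rent = $658.68
Total per year = $1,682.64 + $9,074.64 + $1,712.40 + $658.68 = $13,128.36
Monthly = $13,128.36 ÷ 12 = $1,094.03
Cushion = 2 × $1,094.03 = $2,188.06
Excess over cushion: $2,457.99 − $2,188.06 = $269.93

$269.93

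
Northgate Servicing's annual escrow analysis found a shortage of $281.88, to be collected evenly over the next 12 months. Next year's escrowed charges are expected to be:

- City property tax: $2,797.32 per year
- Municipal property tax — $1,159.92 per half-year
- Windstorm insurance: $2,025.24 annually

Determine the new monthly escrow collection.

$618.69

City property tax: $2,797.32 per year
Municipal property tax: $1,159.92 × 2 = $2,319.84 per year
Windstorm insurance: $2,025.24 per year
Annual escrow total = $7,142.40
Monthly escrow = $7,142.40 / 12 = $595.20
Shortage per month = $281.88 / 12 = $23.49
New monthly escrow = $595.20 + $23.49 = $618.69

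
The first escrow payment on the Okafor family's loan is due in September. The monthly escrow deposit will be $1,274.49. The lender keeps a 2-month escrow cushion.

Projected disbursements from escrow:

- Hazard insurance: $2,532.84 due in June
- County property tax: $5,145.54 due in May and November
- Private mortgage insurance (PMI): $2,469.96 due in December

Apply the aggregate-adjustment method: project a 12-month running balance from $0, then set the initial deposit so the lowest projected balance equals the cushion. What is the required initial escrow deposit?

Cushion = 2 × $1,274.49 = $2,548.98
Trial balance (start $0, +$1,274.49 each month, − disbursements):
  Sep: +$1,274.49 → $1,274.49
  Oct: +$1,274.49 → $2,548.98
  Nov: +$1,274.49 − $5,145.54 → -$1,322.07
  Dec: +$1,274.49 − $2,469.96 → -$2,517.54
  Jan: +$1,274.49 → -$1,243.05
  Feb: +$1,274.49 → $31.44
  Mar: +$1,274.49 → $1,305.93
  Apr: +$1,274.49 → $2,580.42
  May: +$1,274.49 − $5,145.54 → -$1,290.63
  Jun: +$1,274.49 − $2,532.84 → -$2,548.98
  Jul: +$1,274.49 → -$1,274.49
  Aug: +$1,274.49 → $0.00
Lowest trial balance = -$2,548.98 (Jun)
Initial deposit = cushion − low point = $2,548.98 − (-$2,548.98) = $5,097.96

$5,097.96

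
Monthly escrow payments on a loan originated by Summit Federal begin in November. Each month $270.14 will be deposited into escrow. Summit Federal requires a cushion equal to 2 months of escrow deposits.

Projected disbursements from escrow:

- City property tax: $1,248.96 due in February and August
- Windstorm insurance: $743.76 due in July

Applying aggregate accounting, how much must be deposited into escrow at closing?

$1,080.56

Cushion = 2 × $270.14 = $540.28
Trial balance (start $0, +$270.14 each month, − disbursements):
  Nov: +$270.14 → $270.14
  Dec: +$270.14 → $540.28
  Jan: +$270.14 → $810.42
  Feb: +$270.14 − $1,248.96 → -$168.40
  Mar: +$270.14 → $101.74
  Apr: +$270.14 → $371.88
  May: +$270.14 → $642.02
  Jun: +$270.14 → $912.16
  Jul: +$270.14 − $743.76 → $438.54
  Aug: +$270.14 − $1,248.96 → -$540.28
  Sep: +$270.14 → -$270.14
  Oct: +$270.14 → $0.00
Lowest trial balance = -$540.28 (Aug)
Initial deposit = cushion − low point = $540.28 − (-$540.28) = $1,080.56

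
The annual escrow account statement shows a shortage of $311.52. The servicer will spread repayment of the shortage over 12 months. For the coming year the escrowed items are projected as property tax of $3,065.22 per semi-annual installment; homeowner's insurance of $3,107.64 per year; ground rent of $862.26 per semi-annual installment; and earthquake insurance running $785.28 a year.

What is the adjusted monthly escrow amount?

Property tax — $3,065.22 × 2 = $6,130.44/yr
Homeowner's insurance — $3,107.64/yr
Ground rent — $862.26 × 2 = $1,724.52/yr
Earthquake insurance — $785.28/yr
Total annual escrow = $11,747.88
Base monthly escrow = $11,747.88 ÷ 12 = $978.99
Monthly shortage recovery: $311.52 ÷ 12 = $25.96
Adjusted monthly = $978.99 + $25.96 = $1,004.95

$1,004.95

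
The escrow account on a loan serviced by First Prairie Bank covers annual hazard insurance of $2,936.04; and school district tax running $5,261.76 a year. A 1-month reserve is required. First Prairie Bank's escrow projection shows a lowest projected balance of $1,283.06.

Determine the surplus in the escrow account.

Hazard insurance = $2,936.04 per year
School district tax = $5,261.76 per year
Total per year = $2,936.04 + $5,261.76 = $8,197.80
Per month = $8,197.80 / 12 = $683.15
Required cushion = 1 × $683.15 = $683.15
Excess over cushion: $1,283.06 − $683.15 = $599.91

$599.91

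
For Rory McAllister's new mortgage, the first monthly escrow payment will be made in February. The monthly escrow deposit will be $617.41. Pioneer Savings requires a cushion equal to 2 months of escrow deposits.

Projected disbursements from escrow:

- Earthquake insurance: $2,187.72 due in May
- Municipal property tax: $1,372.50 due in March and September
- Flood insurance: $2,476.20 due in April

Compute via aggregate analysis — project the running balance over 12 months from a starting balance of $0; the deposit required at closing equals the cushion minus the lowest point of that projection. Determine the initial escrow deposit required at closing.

$4,801.60

Cushion = 2 × $617.41 = $1,234.82
Trial balance (start $0, +$617.41 each month, − disbursements):
  Feb: +$617.41 → $617.41
  Mar: +$617.41 − $1,372.50 → -$137.68
  Apr: +$617.41 − $2,476.20 → -$1,996.47
  May: +$617.41 − $2,187.72 → -$3,566.78
  Jun: +$617.41 → -$2,949.37
  Jul: +$617.41 → -$2,331.96
  Aug: +$617.41 → -$1,714.55
  Sep: +$617.41 − $1,372.50 → -$2,469.64
  Oct: +$617.41 → -$1,852.23
  Nov: +$617.41 → -$1,234.82
  Dec: +$617.41 → -$617.41
  Jan: +$617.41 → $0.00
Lowest trial balance = -$3,566.78 (May)
Initial deposit = cushion − low point = $1,234.82 − (-$3,566.78) = $4,801.60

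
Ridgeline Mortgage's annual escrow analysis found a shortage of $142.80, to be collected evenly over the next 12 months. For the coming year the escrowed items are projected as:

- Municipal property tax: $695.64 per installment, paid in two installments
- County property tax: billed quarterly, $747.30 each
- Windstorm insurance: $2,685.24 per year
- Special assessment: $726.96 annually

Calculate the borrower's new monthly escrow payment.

$661.29

Municipal property tax = $695.64 × 2 = $1,391.28 per year
County property tax = $747.30 × 4 = $2,989.20 per year
Windstorm insurance = $2,685.24 per year
Special assessment = $726.96 per year
Total per year = $1,391.28 + $2,989.20 + $2,685.24 + $726.96 = $7,792.68
Monthly escrow = $7,792.68 / 12 = $649.39
Shortage per month = $142.80 / 12 = $11.90
New monthly escrow = $649.39 + $11.90 = $661.29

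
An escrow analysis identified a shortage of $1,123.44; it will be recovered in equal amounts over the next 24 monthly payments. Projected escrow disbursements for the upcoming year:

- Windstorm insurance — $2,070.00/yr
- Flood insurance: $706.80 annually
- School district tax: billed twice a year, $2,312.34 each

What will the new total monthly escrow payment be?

Windstorm insurance = $2,070.00 per year
Flood insurance = $706.80 per year
School district tax = $2,312.34 × 2 = $4,624.68 per year
Combined annual = $2,070.00 + $706.80 + $4,624.68 = $7,401.48
Monthly = $7,401.48 / 12 = $616.79
Monthly shortage recovery: $1,123.44 ÷ 24 = $46.81
Adjusted monthly = $616.79 + $46.81 = $663.60

$663.60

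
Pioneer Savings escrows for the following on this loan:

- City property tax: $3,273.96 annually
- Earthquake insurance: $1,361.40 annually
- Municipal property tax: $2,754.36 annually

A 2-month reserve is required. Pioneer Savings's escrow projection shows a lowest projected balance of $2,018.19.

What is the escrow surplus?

City property tax: $3,273.96
Earthquake insurance: $1,361.40
Municipal property tax: $2,754.36
Combined annual = $3,273.96 + $1,361.40 + $2,754.36 = $7,389.72
Per month = $7,389.72 ÷ 12 = $615.81
Required cushion = 2 × $615.81 = $1,231.62
Excess over cushion: $2,018.19 − $1,231.62 = $786.57

$786.57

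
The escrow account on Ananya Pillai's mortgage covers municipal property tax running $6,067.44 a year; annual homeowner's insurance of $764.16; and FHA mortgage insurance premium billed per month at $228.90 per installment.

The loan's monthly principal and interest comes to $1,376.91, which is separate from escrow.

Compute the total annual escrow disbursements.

$9,578.40

Municipal property tax = $6,067.44 per year
Homeowner's insurance = $764.16 per year
FHA mortgage insurance premium = $228.90 × 12 = $2,746.80 per year
Total annual escrow = $6,067.44 + $764.16 + $2,746.80 = $9,578.40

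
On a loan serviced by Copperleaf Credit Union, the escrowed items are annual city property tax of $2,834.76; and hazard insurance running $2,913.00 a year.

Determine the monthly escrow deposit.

City property tax: $2,834.76 per year
Hazard insurance: $2,913.00 per year
Yearly total = $5,747.76
Per month = $5,747.76 ÷ 12 = $478.98

$478.98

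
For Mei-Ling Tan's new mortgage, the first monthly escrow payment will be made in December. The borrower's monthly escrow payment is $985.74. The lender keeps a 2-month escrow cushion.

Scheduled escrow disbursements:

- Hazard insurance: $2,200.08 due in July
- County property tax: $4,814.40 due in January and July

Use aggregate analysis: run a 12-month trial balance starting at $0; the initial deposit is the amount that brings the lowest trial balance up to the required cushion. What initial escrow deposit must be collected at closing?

Cushion = 2 × $985.74 = $1,971.48
Trial balance (start $0, +$985.74 each month, − disbursements):
  Dec: +$985.74 → $985.74
  Jan: +$985.74 − $4,814.40 → -$2,842.92
  Feb: +$985.74 → -$1,857.18
  Mar: +$985.74 → -$871.44
  Apr: +$985.74 → $114.30
  May: +$985.74 → $1,100.04
  Jun: +$985.74 → $2,085.78
  Jul: +$985.74 − $7,014.48 → -$3,942.96
  Aug: +$985.74 → -$2,957.22
  Sep: +$985.74 → -$1,971.48
  Oct: +$985.74 → -$985.74
  Nov: +$985.74 → $0.00
Lowest trial balance = -$3,942.96 (Jul)
Initial deposit = cushion − low point = $1,971.48 − (-$3,942.96) = $5,914.44

$5,914.44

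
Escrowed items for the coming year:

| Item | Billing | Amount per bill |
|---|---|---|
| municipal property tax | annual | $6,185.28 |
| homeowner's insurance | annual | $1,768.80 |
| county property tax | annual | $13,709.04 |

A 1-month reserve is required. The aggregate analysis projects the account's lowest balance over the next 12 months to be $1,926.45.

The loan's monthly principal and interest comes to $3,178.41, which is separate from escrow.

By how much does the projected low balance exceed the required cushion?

Municipal property tax — $6,185.28 annually
Homeowner's insurance — $1,768.80 annually
County property tax — $13,709.04 annually
Combined annual = $21,663.12
Base monthly escrow = $21,663.12 / 12 = $1,805.26
Required reserve = 1 × $1,805.26 = $1,805.26
Excess over cushion: $1,926.45 − $1,805.26 = $121.19

$121.19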